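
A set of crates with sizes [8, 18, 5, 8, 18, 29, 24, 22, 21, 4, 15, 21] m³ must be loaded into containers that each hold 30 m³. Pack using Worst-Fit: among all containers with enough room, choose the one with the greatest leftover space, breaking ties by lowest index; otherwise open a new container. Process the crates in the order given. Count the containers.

container 1: place 8 m³, 22 m³ left
container 1: place 18 m³, 4 m³ left
container 2: place 5 m³, 25 m³ left
container 2: place 8 m³, 17 m³ left
container 3: place 18 m³, 12 m³ left
container 4: place 29 m³, 1 m³ left
container 5: place 24 m³, 6 m³ left
container 6: place 22 m³, 8 m³ left
container 7: place 21 m³, 9 m³ left
container 2: place 4 m³, 13 m³ left
container 8: place 15 m³, 15 m³ left
container 9: place 21 m³, 9 m³ left

9 containers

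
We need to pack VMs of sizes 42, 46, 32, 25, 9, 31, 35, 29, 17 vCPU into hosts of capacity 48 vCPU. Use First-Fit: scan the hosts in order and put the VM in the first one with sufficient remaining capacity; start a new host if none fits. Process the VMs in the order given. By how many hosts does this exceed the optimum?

0

First-Fit: [42] [46] [32,9] [25,17] [31] [35] [29] → 7 hosts.
7 VMs exceed 24 vCPU (half the capacity), and no two of those can share a host, so at least 7 hosts are needed.
So 7 is already optimal.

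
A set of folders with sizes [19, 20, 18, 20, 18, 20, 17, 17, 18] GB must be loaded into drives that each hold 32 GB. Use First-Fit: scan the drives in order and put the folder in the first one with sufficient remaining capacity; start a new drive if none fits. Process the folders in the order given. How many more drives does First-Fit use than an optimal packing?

First-Fit: [19] [20] [18] [20] [18] [20] [17] [17] [18] → 9 drives.
9 folders exceed 16 GB (half the capacity), and no two of those can share a drive, so at least 9 drives are needed.
So 9 is already optimal.

0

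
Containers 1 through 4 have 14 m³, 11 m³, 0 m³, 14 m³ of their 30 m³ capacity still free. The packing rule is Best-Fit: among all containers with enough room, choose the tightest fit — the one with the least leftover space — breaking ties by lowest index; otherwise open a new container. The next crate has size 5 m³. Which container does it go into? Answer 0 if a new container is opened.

Containers with room: container 1 (14 m³), container 2 (11 m³), container 4 (14 m³).
Tightest fit is container 2 with 11 m³ free.

2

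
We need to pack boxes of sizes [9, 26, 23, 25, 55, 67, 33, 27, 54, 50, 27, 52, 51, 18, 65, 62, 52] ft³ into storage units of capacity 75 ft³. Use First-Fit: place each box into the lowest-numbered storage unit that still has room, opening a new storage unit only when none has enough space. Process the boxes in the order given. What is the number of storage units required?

12 storage units

Put 9 ft³ in storage unit 1; 66 ft³ remain.
Put 26 ft³ in storage unit 1; 40 ft³ remain.
Put 23 ft³ in storage unit 1; 17 ft³ remain.
Put 25 ft³ in storage unit 2; 50 ft³ remain.
Put 55 ft³ in storage unit 3; 20 ft³ remain.
Put 67 ft³ in storage unit 4; 8 ft³ remain.
Put 33 ft³ in storage unit 2; 17 ft³ remain.
Put 27 ft³ in storage unit 5; 48 ft³ remain.
Put 54 ft³ in storage unit 6; 21 ft³ remain.
Put 50 ft³ in storage unit 7; 25 ft³ remain.
Put 27 ft³ in storage unit 5; 21 ft³ remain.
Put 52 ft³ in storage unit 8; 23 ft³ remain.
Put 51 ft³ in storage unit 9; 24 ft³ remain.
Put 18 ft³ in storage unit 3; 2 ft³ remain.
Put 65 ft³ in storage unit 10; 10 ft³ remain.
Put 62 ft³ in storage unit 11; 13 ft³ remain.
Put 52 ft³ in storage unit 12; 23 ft³ remain.
Final storage units: [9,26,23] [25,33] [55,18] [67] [27,27] [54] [50] [52] [51] [65] [62] [52].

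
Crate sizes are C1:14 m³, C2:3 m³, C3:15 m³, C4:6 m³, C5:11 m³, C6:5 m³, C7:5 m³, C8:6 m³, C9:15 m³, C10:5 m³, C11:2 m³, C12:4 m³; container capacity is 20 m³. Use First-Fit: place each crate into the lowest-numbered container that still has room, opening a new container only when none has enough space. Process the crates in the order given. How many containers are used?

Put C1 (14 m³) in container 1; 6 m³ remain.
Put C2 (3 m³) in container 1; 3 m³ remain.
Put C3 (15 m³) in container 2; 5 m³ remain.
Put C4 (6 m³) in container 3; 14 m³ remain.
Put C5 (11 m³) in container 3; 3 m³ remain.
Put C6 (5 m³) in container 2; 0 m³ remain.
Put C7 (5 m³) in container 4; 15 m³ remain.
Put C8 (6 m³) in container 4; 9 m³ remain.
Put C9 (15 m³) in container 5; 5 m³ remain.
Put C10 (5 m³) in container 4; 4 m³ remain.
Put C11 (2 m³) in container 1; 1 m³ remain.
Put C12 (4 m³) in container 4; 0 m³ remain.

5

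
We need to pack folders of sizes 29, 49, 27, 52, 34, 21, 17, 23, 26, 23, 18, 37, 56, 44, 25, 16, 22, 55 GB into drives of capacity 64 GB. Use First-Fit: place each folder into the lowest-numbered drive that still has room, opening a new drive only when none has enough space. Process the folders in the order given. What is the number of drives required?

29 GB → drive 1 (remaining 35 GB)
49 GB → drive 2 (remaining 15 GB)
27 GB → drive 1 (remaining 8 GB)
52 GB → drive 3 (remaining 12 GB)
34 GB → drive 4 (remaining 30 GB)
21 GB → drive 4 (remaining 9 GB)
17 GB → drive 5 (remaining 47 GB)
23 GB → drive 5 (remaining 24 GB)
26 GB → drive 6 (remaining 38 GB)
23 GB → drive 5 (remaining 1 GB)
18 GB → drive 6 (remaining 20 GB)
37 GB → drive 7 (remaining 27 GB)
56 GB → drive 8 (remaining 8 GB)
44 GB → drive 9 (remaining 20 GB)
25 GB → drive 7 (remaining 2 GB)
16 GB → drive 6 (remaining 4 GB)
22 GB → drive 10 (remaining 42 GB)
55 GB → drive 11 (remaining 9 GB)

11 drives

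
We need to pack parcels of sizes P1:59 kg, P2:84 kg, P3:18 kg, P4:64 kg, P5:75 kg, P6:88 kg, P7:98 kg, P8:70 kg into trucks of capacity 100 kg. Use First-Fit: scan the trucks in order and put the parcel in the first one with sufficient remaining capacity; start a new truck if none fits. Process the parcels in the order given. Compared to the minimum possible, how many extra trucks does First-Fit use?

0

First-Fit: [59,18] [84] [64] [75] [88] [98] [70] → 7 trucks.
7 parcels exceed 50 kg (half the capacity), and no two of those can share a truck, so at least 7 trucks are needed.
So 7 is already optimal.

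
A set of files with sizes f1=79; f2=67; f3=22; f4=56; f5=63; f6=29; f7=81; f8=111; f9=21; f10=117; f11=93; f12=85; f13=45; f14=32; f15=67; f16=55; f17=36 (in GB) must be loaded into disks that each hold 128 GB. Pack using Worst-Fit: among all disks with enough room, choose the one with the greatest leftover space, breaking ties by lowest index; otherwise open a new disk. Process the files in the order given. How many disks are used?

Put f1 (79 GB) in disk 1; 49 GB remain.
Put f2 (67 GB) in disk 2; 61 GB remain.
Put f3 (22 GB) in disk 2; 39 GB remain.
Put f4 (56 GB) in disk 3; 72 GB remain.
Put f5 (63 GB) in disk 3; 9 GB remain.
Put f6 (29 GB) in disk 1; 20 GB remain.
Put f7 (81 GB) in disk 4; 47 GB remain.
Put f8 (111 GB) in disk 5; 17 GB remain.
Put f9 (21 GB) in disk 4; 26 GB remain.
Put f10 (117 GB) in disk 6; 11 GB remain.
Put f11 (93 GB) in disk 7; 35 GB remain.
Put f12 (85 GB) in disk 8; 43 GB remain.
Put f13 (45 GB) in disk 9; 83 GB remain.
Put f14 (32 GB) in disk 9; 51 GB remain.
Put f15 (67 GB) in disk 10; 61 GB remain.
Put f16 (55 GB) in disk 10; 6 GB remain.
Put f17 (36 GB) in disk 9; 15 GB remain.

10 disks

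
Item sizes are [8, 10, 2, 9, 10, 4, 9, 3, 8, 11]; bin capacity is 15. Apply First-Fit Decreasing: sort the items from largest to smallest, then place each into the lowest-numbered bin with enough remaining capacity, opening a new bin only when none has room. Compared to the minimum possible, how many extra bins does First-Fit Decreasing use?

0

First-Fit Decreasing: [11,4] [10,3,2] [10] [9] [9] [8] [8] → 7 bins.
7 items exceed 7.5 (half the capacity), and no two of those can share a bin, so at least 7 bins are needed.
So 7 is already optimal.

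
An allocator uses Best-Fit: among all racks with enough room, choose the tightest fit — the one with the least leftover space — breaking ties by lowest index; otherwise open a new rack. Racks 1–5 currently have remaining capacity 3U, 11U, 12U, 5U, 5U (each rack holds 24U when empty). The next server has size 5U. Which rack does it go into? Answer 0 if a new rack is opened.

4

Racks with room: rack 2 (11U), rack 3 (12U), rack 4 (5U), rack 5 (5U).
Tightest fit is rack 4 with 5U free.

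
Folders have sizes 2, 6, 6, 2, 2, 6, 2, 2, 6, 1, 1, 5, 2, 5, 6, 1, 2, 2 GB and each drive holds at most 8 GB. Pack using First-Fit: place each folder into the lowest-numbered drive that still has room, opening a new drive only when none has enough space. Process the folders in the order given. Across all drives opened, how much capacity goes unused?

drive 1: place 2 GB, 6 GB left
drive 1: place 6 GB, 0 GB left
drive 2: place 6 GB, 2 GB left
drive 2: place 2 GB, 0 GB left
drive 3: place 2 GB, 6 GB left
drive 3: place 6 GB, 0 GB left
drive 4: place 2 GB, 6 GB left
drive 4: place 2 GB, 4 GB left
drive 5: place 6 GB, 2 GB left
drive 4: place 1 GB, 3 GB left
drive 4: place 1 GB, 2 GB left
drive 6: place 5 GB, 3 GB left
drive 4: place 2 GB, 0 GB left
drive 7: place 5 GB, 3 GB left
drive 8: place 6 GB, 2 GB left
drive 5: place 1 GB, 1 GB left
drive 6: place 2 GB, 1 GB left
drive 7: place 2 GB, 1 GB left
8 drives × 8 GB = 64 GB; used 59 GB; unused 5 GB.

5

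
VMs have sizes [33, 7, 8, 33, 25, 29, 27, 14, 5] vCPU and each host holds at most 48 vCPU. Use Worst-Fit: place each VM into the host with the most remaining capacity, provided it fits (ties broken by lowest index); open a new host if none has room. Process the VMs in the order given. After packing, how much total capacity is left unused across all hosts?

host 1: place 33 vCPU, 15 vCPU left
host 1: place 7 vCPU, 8 vCPU left
host 1: place 8 vCPU, 0 vCPU left
host 2: place 33 vCPU, 15 vCPU left
host 3: place 25 vCPU, 23 vCPU left
host 4: place 29 vCPU, 19 vCPU left
host 5: place 27 vCPU, 21 vCPU left
host 3: place 14 vCPU, 9 vCPU left
host 5: place 5 vCPU, 16 vCPU left
5 hosts × 48 vCPU = 240 vCPU; used 181 vCPU; unused 59 vCPU.

59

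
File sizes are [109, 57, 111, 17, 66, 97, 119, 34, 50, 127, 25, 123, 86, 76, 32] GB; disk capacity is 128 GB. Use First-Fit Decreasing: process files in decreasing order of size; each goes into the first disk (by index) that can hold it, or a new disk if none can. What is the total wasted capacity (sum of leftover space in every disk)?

151

Sorted descending: 127, 123, 119, 111, 109, 97, 86, 76, 66, 57, 50, 34, 32, 25, 17.
disk 1: place 127 GB, 1 GB left
disk 2: place 123 GB, 5 GB left
disk 3: place 119 GB, 9 GB left
disk 4: place 111 GB, 17 GB left
disk 5: place 109 GB, 19 GB left
disk 6: place 97 GB, 31 GB left
disk 7: place 86 GB, 42 GB left
disk 8: place 76 GB, 52 GB left
disk 9: place 66 GB, 62 GB left
disk 9: place 57 GB, 5 GB left
disk 8: place 50 GB, 2 GB left
disk 7: place 34 GB, 8 GB left
disk 10: place 32 GB, 96 GB left
disk 6: place 25 GB, 6 GB left
disk 4: place 17 GB, 0 GB left
10 disks × 128 GB = 1280 GB; used 1129 GB; unused 151 GB.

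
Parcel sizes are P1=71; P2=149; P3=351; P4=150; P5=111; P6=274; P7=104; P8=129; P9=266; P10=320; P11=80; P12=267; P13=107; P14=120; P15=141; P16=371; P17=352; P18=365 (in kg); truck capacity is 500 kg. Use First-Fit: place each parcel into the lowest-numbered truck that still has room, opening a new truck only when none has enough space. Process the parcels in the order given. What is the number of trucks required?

Put P1 (71 kg) in truck 1; 429 kg remain.
Put P2 (149 kg) in truck 1; 280 kg remain.
Put P3 (351 kg) in truck 2; 149 kg remain.
Put P4 (150 kg) in truck 1; 130 kg remain.
Put P5 (111 kg) in truck 1; 19 kg remain.
Put P6 (274 kg) in truck 3; 226 kg remain.
Put P7 (104 kg) in truck 2; 45 kg remain.
Put P8 (129 kg) in truck 3; 97 kg remain.
Put P9 (266 kg) in truck 4; 234 kg remain.
Put P10 (320 kg) in truck 5; 180 kg remain.
Put P11 (80 kg) in truck 3; 17 kg remain.
Put P12 (267 kg) in truck 6; 233 kg remain.
Put P13 (107 kg) in truck 4; 127 kg remain.
Put P14 (120 kg) in truck 4; 7 kg remain.
Put P15 (141 kg) in truck 5; 39 kg remain.
Put P16 (371 kg) in truck 7; 129 kg remain.
Put P17 (352 kg) in truck 8; 148 kg remain.
Put P18 (365 kg) in truck 9; 135 kg remain.
Final trucks: [71,149,150,111] [351,104] [274,129,80] [266,107,120] [320,141] [267] [371] [352] [365].

9 trucks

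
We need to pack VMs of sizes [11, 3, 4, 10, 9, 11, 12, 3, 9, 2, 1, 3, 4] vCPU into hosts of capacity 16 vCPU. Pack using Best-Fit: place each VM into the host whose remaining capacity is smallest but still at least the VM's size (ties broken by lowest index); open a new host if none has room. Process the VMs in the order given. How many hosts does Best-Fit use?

Put 11 vCPU in host 1; 5 vCPU remain.
Put 3 vCPU in host 1; 2 vCPU remain.
Put 4 vCPU in host 2; 12 vCPU remain.
Put 10 vCPU in host 2; 2 vCPU remain.
Put 9 vCPU in host 3; 7 vCPU remain.
Put 11 vCPU in host 4; 5 vCPU remain.
Put 12 vCPU in host 5; 4 vCPU remain.
Put 3 vCPU in host 5; 1 vCPU remain.
Put 9 vCPU in host 6; 7 vCPU remain.
Put 2 vCPU in host 1; 0 vCPU remain.
Put 1 vCPU in host 5; 0 vCPU remain.
Put 3 vCPU in host 4; 2 vCPU remain.
Put 4 vCPU in host 3; 3 vCPU remain.
Final hosts: [11,3,2] [4,10] [9,4] [11,3] [12,3,1] [9].

6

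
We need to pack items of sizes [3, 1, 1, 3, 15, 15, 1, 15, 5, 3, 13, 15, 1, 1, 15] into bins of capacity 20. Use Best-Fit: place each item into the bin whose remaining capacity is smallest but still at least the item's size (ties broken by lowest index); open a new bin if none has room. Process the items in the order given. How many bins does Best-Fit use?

7 bins

3 → bin 1 (remaining 17)
1 → bin 1 (remaining 16)
1 → bin 1 (remaining 15)
3 → bin 1 (remaining 12)
15 → bin 2 (remaining 5)
15 → bin 3 (remaining 5)
1 → bin 2 (remaining 4)
15 → bin 4 (remaining 5)
5 → bin 3 (remaining 0)
3 → bin 2 (remaining 1)
13 → bin 5 (remaining 7)
15 → bin 6 (remaining 5)
1 → bin 2 (remaining 0)
1 → bin 4 (remaining 4)
15 → bin 7 (remaining 5)
Final bins: [3,1,1,3] [15,1,3,1] [15,5] [15,1] [13] [15] [15].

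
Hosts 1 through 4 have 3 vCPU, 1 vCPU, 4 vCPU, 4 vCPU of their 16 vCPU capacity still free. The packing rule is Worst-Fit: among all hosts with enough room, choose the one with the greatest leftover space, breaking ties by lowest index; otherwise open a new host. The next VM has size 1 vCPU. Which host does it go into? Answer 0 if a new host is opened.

3

Hosts with room: host 1 (3 vCPU), host 2 (1 vCPU), host 3 (4 vCPU), host 4 (4 vCPU).
Most room is host 3 with 4 vCPU free.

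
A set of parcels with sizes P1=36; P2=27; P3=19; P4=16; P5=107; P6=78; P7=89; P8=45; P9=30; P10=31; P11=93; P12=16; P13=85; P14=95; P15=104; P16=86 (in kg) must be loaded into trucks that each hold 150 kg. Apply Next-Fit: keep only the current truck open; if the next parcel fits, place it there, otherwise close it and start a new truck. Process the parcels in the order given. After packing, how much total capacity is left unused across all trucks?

543

truck 1: place P1 (36 kg), 114 kg left
truck 1: place P2 (27 kg), 87 kg left
truck 1: place P3 (19 kg), 68 kg left
truck 1: place P4 (16 kg), 52 kg left
truck 2: place P5 (107 kg), 43 kg left
truck 3: place P6 (78 kg), 72 kg left
truck 4: place P7 (89 kg), 61 kg left
truck 4: place P8 (45 kg), 16 kg left
truck 5: place P9 (30 kg), 120 kg left
truck 5: place P10 (31 kg), 89 kg left
truck 6: place P11 (93 kg), 57 kg left
truck 6: place P12 (16 kg), 41 kg left
truck 7: place P13 (85 kg), 65 kg left
truck 8: place P14 (95 kg), 55 kg left
truck 9: place P15 (104 kg), 46 kg left
truck 10: place P16 (86 kg), 64 kg left
10 trucks × 150 kg = 1500 kg; used 957 kg; unused 543 kg.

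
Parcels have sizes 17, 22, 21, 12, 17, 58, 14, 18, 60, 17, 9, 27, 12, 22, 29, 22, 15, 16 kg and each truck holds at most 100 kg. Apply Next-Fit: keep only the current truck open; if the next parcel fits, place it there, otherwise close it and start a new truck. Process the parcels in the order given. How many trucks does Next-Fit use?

Put 17 kg in truck 1; 83 kg remain.
Put 22 kg in truck 1; 61 kg remain.
Put 21 kg in truck 1; 40 kg remain.
Put 12 kg in truck 1; 28 kg remain.
Put 17 kg in truck 1; 11 kg remain.
Put 58 kg in truck 2; 42 kg remain.
Put 14 kg in truck 2; 28 kg remain.
Put 18 kg in truck 2; 10 kg remain.
Put 60 kg in truck 3; 40 kg remain.
Put 17 kg in truck 3; 23 kg remain.
Put 9 kg in truck 3; 14 kg remain.
Put 27 kg in truck 4; 73 kg remain.
Put 12 kg in truck 4; 61 kg remain.
Put 22 kg in truck 4; 39 kg remain.
Put 29 kg in truck 4; 10 kg remain.
Put 22 kg in truck 5; 78 kg remain.
Put 15 kg in truck 5; 63 kg remain.
Put 16 kg in truck 5; 47 kg remain.
Final trucks: [17,22,21,12,17] [58,14,18] [60,17,9] [27,12,22,29] [22,15,16].

5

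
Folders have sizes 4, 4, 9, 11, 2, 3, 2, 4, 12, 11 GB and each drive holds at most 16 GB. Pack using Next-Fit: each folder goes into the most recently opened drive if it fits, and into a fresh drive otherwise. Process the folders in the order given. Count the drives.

4 GB → drive 1 (remaining 12 GB)
4 GB → drive 1 (remaining 8 GB)
9 GB → drive 2 (remaining 7 GB)
11 GB → drive 3 (remaining 5 GB)
2 GB → drive 3 (remaining 3 GB)
3 GB → drive 3 (remaining 0 GB)
2 GB → drive 4 (remaining 14 GB)
4 GB → drive 4 (remaining 10 GB)
12 GB → drive 5 (remaining 4 GB)
11 GB → drive 6 (remaining 5 GB)

6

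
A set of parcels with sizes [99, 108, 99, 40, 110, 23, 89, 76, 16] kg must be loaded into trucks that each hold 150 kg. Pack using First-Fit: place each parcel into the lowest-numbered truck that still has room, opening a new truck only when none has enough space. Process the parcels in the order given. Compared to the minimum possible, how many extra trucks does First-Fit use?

0

First-Fit: [99,40] [108,23,16] [99] [110] [89] [76] → 6 trucks.
6 parcels exceed 75 kg (half the capacity), and no two of those can share a truck, so at least 6 trucks are needed.
So 6 is already optimal.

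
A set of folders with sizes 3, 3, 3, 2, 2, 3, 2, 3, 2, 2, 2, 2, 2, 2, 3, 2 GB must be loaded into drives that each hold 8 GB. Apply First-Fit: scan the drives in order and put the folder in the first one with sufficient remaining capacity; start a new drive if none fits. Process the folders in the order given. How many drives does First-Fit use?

5

drive 1: place 3 GB, 5 GB left
drive 1: place 3 GB, 2 GB left
drive 2: place 3 GB, 5 GB left
drive 1: place 2 GB, 0 GB left
drive 2: place 2 GB, 3 GB left
drive 2: place 3 GB, 0 GB left
drive 3: place 2 GB, 6 GB left
drive 3: place 3 GB, 3 GB left
drive 3: place 2 GB, 1 GB left
drive 4: place 2 GB, 6 GB left
drive 4: place 2 GB, 4 GB left
drive 4: place 2 GB, 2 GB left
drive 4: place 2 GB, 0 GB left
drive 5: place 2 GB, 6 GB left
drive 5: place 3 GB, 3 GB left
drive 5: place 2 GB, 1 GB left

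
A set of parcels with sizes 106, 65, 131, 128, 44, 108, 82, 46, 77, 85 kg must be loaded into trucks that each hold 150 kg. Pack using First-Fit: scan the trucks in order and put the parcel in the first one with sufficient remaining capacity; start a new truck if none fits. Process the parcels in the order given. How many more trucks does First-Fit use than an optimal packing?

0

First-Fit: [106,44] [65,82] [131] [128] [108] [46,77] [85] → 7 trucks.
7 parcels exceed 75 kg (half the capacity), and no two of those can share a truck, so at least 7 trucks are needed.
So 7 is already optimal.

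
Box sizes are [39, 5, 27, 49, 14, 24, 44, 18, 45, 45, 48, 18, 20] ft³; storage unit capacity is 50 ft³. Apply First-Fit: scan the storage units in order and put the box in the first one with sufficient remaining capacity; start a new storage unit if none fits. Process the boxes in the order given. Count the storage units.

39 ft³ → storage unit 1 (remaining 11 ft³)
5 ft³ → storage unit 1 (remaining 6 ft³)
27 ft³ → storage unit 2 (remaining 23 ft³)
49 ft³ → storage unit 3 (remaining 1 ft³)
14 ft³ → storage unit 2 (remaining 9 ft³)
24 ft³ → storage unit 4 (remaining 26 ft³)
44 ft³ → storage unit 5 (remaining 6 ft³)
18 ft³ → storage unit 4 (remaining 8 ft³)
45 ft³ → storage unit 6 (remaining 5 ft³)
45 ft³ → storage unit 7 (remaining 5 ft³)
48 ft³ → storage unit 8 (remaining 2 ft³)
18 ft³ → storage unit 9 (remaining 32 ft³)
20 ft³ → storage unit 9 (remaining 12 ft³)
Final storage units: [39,5] [27,14] [49] [24,18] [44] [45] [45] [48] [18,20].

9 storage units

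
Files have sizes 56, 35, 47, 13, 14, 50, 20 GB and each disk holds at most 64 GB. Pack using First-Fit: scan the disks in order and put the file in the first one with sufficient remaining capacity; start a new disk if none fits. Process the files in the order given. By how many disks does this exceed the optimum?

1

First-Fit: [56] [35,13,14] [47] [50] [20] → 5 disks.
Total size 235 GB; any packing needs at least ⌈235/64⌉ = 4 disks.
An optimal packing achieves that bound: [56] [50,14] [47,13] [35,20] → 4 disks.
Excess: 5 − 4 = 1.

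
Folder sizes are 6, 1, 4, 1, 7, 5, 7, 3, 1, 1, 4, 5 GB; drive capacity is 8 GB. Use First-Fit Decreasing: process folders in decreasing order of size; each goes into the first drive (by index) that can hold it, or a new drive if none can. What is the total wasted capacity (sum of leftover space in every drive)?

Sorted descending: 7, 7, 6, 5, 5, 4, 4, 3, 1, 1, 1, 1.
7 GB → drive 1 (remaining 1 GB)
7 GB → drive 2 (remaining 1 GB)
6 GB → drive 3 (remaining 2 GB)
5 GB → drive 4 (remaining 3 GB)
5 GB → drive 5 (remaining 3 GB)
4 GB → drive 6 (remaining 4 GB)
4 GB → drive 6 (remaining 0 GB)
3 GB → drive 4 (remaining 0 GB)
1 GB → drive 1 (remaining 0 GB)
1 GB → drive 2 (remaining 0 GB)
1 GB → drive 3 (remaining 1 GB)
1 GB → drive 3 (remaining 0 GB)
6 drives × 8 GB = 48 GB; used 45 GB; unused 3 GB.

3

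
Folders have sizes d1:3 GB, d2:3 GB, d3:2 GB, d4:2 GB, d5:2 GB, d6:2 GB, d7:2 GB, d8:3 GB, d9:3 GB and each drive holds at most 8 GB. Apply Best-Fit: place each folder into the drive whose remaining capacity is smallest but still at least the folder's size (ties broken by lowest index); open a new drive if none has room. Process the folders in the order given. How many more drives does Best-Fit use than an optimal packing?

0

Best-Fit: [3,3,2] [2,2,2,2] [3,3] → 3 drives.
Total size 22 GB; any packing needs at least ⌈22/8⌉ = 3 drives.
So 3 is already optimal.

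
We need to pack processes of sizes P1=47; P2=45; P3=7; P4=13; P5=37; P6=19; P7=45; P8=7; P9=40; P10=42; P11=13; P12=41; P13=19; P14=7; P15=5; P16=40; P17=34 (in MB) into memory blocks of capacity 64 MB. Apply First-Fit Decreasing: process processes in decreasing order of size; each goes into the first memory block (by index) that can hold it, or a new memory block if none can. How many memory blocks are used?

9 memory blocks

Sorted descending: 47, 45, 45, 42, 41, 40, 40, 37, 34, 19, 19, 13, 13, 7, 7, 7, 5.
memory block 1: place 47 MB, 17 MB left
memory block 2: place 45 MB, 19 MB left
memory block 3: place 45 MB, 19 MB left
memory block 4: place 42 MB, 22 MB left
memory block 5: place 41 MB, 23 MB left
memory block 6: place 40 MB, 24 MB left
memory block 7: place 40 MB, 24 MB left
memory block 8: place 37 MB, 27 MB left
memory block 9: place 34 MB, 30 MB left
memory block 2: place 19 MB, 0 MB left
memory block 3: place 19 MB, 0 MB left
memory block 1: place 13 MB, 4 MB left
memory block 4: place 13 MB, 9 MB left
memory block 4: place 7 MB, 2 MB left
memory block 5: place 7 MB, 16 MB left
memory block 5: place 7 MB, 9 MB left
memory block 5: place 5 MB, 4 MB left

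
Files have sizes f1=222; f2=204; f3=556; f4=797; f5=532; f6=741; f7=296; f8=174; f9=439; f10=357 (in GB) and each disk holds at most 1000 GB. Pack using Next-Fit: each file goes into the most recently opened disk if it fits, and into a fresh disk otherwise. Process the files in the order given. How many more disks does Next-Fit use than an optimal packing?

1

Next-Fit: [222,204,556] [797] [532] [741] [296,174,439] [357] → 6 disks.
Total size 4318 GB; any packing needs at least ⌈4318/1000⌉ = 5 disks.
An optimal packing achieves that bound: [797,174] [741,222] [556,439] [532,357] [296,204] → 5 disks.
Excess: 6 − 5 = 1.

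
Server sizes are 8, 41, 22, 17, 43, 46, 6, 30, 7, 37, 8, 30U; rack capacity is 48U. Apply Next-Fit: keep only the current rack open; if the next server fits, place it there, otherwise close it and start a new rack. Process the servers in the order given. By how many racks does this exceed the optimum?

Next-Fit: [8] [41] [22,17] [43] [46] [6,30,7] [37,8] [30] → 8 racks.
Total size 295U; any packing needs at least ⌈295/48⌉ = 7 racks.
An optimal packing achieves that bound: [46] [43] [41,7] [37,8] [30,17] [30,8,6] [22] → 7 racks.
Excess: 8 − 7 = 1.

1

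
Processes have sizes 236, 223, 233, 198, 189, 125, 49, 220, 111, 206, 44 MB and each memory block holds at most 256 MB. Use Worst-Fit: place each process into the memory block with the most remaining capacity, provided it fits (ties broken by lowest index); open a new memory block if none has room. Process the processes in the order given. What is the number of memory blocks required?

memory block 1: place 236 MB, 20 MB left
memory block 2: place 223 MB, 33 MB left
memory block 3: place 233 MB, 23 MB left
memory block 4: place 198 MB, 58 MB left
memory block 5: place 189 MB, 67 MB left
memory block 6: place 125 MB, 131 MB left
memory block 6: place 49 MB, 82 MB left
memory block 7: place 220 MB, 36 MB left
memory block 8: place 111 MB, 145 MB left
memory block 9: place 206 MB, 50 MB left
memory block 8: place 44 MB, 101 MB left
Final memory blocks: [236] [223] [233] [198] [189] [125,49] [220] [111,44] [206].

9 memory blocks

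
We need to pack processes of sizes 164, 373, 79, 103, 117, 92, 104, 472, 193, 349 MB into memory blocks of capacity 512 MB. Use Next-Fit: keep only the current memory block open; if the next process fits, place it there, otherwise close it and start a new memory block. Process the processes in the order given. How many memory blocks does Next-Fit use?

memory block 1: place 164 MB, 348 MB left
memory block 2: place 373 MB, 139 MB left
memory block 2: place 79 MB, 60 MB left
memory block 3: place 103 MB, 409 MB left
memory block 3: place 117 MB, 292 MB left
memory block 3: place 92 MB, 200 MB left
memory block 3: place 104 MB, 96 MB left
memory block 4: place 472 MB, 40 MB left
memory block 5: place 193 MB, 319 MB left
memory block 6: place 349 MB, 163 MB left
Final memory blocks: [164] [373,79] [103,117,92,104] [472] [193] [349].

6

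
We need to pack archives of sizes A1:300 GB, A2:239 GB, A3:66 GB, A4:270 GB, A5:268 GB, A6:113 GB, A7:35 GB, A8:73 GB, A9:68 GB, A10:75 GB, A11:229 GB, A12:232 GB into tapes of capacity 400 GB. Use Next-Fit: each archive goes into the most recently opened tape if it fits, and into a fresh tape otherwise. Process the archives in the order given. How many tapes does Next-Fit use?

Put A1 (300 GB) in tape 1; 100 GB remain.
Put A2 (239 GB) in tape 2; 161 GB remain.
Put A3 (66 GB) in tape 2; 95 GB remain.
Put A4 (270 GB) in tape 3; 130 GB remain.
Put A5 (268 GB) in tape 4; 132 GB remain.
Put A6 (113 GB) in tape 4; 19 GB remain.
Put A7 (35 GB) in tape 5; 365 GB remain.
Put A8 (73 GB) in tape 5; 292 GB remain.
Put A9 (68 GB) in tape 5; 224 GB remain.
Put A10 (75 GB) in tape 5; 149 GB remain.
Put A11 (229 GB) in tape 6; 171 GB remain.
Put A12 (232 GB) in tape 7; 168 GB remain.

7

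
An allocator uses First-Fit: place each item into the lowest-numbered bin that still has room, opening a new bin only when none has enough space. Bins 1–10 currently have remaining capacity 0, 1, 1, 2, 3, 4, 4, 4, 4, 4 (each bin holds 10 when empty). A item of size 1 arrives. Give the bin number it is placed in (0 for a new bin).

Bins with room: bin 2 (1), bin 3 (1), bin 4 (2), bin 5 (3), bin 6 (4), bin 7 (4), bin 8 (4), bin 9 (4), bin 10 (4).
The first with room is bin 2.

2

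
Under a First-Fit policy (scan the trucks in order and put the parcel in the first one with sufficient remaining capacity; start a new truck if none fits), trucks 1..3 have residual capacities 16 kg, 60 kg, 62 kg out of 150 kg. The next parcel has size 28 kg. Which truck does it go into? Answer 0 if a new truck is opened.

Trucks with room: truck 2 (60 kg), truck 3 (62 kg).
The first with room is truck 2.

2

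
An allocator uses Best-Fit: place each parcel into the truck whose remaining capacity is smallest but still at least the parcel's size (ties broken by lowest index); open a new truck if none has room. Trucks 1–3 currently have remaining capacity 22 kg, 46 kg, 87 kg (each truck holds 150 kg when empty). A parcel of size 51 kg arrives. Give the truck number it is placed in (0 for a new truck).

Trucks with room: truck 3 (87 kg).
Tightest fit is truck 3 with 87 kg free.

3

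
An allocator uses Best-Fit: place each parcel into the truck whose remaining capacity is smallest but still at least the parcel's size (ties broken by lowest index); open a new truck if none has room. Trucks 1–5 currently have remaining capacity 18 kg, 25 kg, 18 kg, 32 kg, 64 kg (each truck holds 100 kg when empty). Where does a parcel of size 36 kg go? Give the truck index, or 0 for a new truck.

5

Trucks with room: truck 5 (64 kg).
Tightest fit is truck 5 with 64 kg free.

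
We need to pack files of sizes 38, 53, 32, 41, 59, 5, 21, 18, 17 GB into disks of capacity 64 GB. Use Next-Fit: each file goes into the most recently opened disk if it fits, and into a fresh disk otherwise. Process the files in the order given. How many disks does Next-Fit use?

38 GB → disk 1 (remaining 26 GB)
53 GB → disk 2 (remaining 11 GB)
32 GB → disk 3 (remaining 32 GB)
41 GB → disk 4 (remaining 23 GB)
59 GB → disk 5 (remaining 5 GB)
5 GB → disk 5 (remaining 0 GB)
21 GB → disk 6 (remaining 43 GB)
18 GB → disk 6 (remaining 25 GB)
17 GB → disk 6 (remaining 8 GB)

6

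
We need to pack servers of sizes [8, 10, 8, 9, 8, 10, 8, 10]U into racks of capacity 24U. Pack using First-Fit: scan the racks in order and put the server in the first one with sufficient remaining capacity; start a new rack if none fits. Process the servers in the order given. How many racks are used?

8U → rack 1 (remaining 16U)
10U → rack 1 (remaining 6U)
8U → rack 2 (remaining 16U)
9U → rack 2 (remaining 7U)
8U → rack 3 (remaining 16U)
10U → rack 3 (remaining 6U)
8U → rack 4 (remaining 16U)
10U → rack 4 (remaining 6U)

4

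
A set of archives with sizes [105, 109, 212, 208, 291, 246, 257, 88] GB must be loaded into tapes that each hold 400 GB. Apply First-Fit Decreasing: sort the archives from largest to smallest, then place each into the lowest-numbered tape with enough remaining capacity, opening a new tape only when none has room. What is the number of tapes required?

5

Sorted descending: 291, 257, 246, 212, 208, 109, 105, 88.
291 GB → tape 1 (remaining 109 GB)
257 GB → tape 2 (remaining 143 GB)
246 GB → tape 3 (remaining 154 GB)
212 GB → tape 4 (remaining 188 GB)
208 GB → tape 5 (remaining 192 GB)
109 GB → tape 1 (remaining 0 GB)
105 GB → tape 2 (remaining 38 GB)
88 GB → tape 3 (remaining 66 GB)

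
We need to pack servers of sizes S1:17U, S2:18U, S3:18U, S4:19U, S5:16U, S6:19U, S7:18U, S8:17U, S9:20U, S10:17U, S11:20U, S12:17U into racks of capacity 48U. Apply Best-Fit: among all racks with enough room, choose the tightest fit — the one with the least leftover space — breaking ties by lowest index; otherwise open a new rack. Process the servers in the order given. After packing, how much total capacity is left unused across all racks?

S1 (17U) → rack 1 (remaining 31U)
S2 (18U) → rack 1 (remaining 13U)
S3 (18U) → rack 2 (remaining 30U)
S4 (19U) → rack 2 (remaining 11U)
S5 (16U) → rack 3 (remaining 32U)
S6 (19U) → rack 3 (remaining 13U)
S7 (18U) → rack 4 (remaining 30U)
S8 (17U) → rack 4 (remaining 13U)
S9 (20U) → rack 5 (remaining 28U)
S10 (17U) → rack 5 (remaining 11U)
S11 (20U) → rack 6 (remaining 28U)
S12 (17U) → rack 6 (remaining 11U)
6 racks × 48U = 288U; used 216U; unused 72U.

72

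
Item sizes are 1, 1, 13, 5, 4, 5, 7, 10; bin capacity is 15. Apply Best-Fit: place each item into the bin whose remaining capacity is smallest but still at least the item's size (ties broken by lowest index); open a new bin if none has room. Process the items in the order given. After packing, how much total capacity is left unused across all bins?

14

Put 1 in bin 1; 14 remain.
Put 1 in bin 1; 13 remain.
Put 13 in bin 1; 0 remain.
Put 5 in bin 2; 10 remain.
Put 4 in bin 2; 6 remain.
Put 5 in bin 2; 1 remain.
Put 7 in bin 3; 8 remain.
Put 10 in bin 4; 5 remain.
4 bins × 15 = 60; used 46; unused 14.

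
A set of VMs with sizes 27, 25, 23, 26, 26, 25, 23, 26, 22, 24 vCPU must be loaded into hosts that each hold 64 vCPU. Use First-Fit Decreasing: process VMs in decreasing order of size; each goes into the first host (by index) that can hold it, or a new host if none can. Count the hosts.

Sorted descending: 27, 26, 26, 26, 25, 25, 24, 23, 23, 22.
Put 27 vCPU in host 1; 37 vCPU remain.
Put 26 vCPU in host 1; 11 vCPU remain.
Put 26 vCPU in host 2; 38 vCPU remain.
Put 26 vCPU in host 2; 12 vCPU remain.
Put 25 vCPU in host 3; 39 vCPU remain.
Put 25 vCPU in host 3; 14 vCPU remain.
Put 24 vCPU in host 4; 40 vCPU remain.
Put 23 vCPU in host 4; 17 vCPU remain.
Put 23 vCPU in host 5; 41 vCPU remain.
Put 22 vCPU in host 5; 19 vCPU remain.

5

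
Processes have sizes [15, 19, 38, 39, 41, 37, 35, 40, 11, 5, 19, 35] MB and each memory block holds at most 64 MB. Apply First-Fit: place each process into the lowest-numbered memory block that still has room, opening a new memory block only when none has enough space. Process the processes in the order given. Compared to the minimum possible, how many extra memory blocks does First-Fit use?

1

First-Fit: [15,19,11,5] [38,19] [39] [41] [37] [35] [40] [35] → 8 memory blocks.
7 processes exceed 32 MB (half the capacity), and no two of those can share a memory block, so at least 7 memory blocks are needed.
An optimal packing achieves that bound: [41,19] [40,19,5] [39,15] [38,11] [37] [35] [35] → 7 memory blocks.
Excess: 8 − 7 = 1.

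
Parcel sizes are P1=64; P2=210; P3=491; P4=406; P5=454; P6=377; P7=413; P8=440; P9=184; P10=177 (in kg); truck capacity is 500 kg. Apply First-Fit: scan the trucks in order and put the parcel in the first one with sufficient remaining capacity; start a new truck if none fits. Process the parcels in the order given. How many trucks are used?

Put P1 (64 kg) in truck 1; 436 kg remain.
Put P2 (210 kg) in truck 1; 226 kg remain.
Put P3 (491 kg) in truck 2; 9 kg remain.
Put P4 (406 kg) in truck 3; 94 kg remain.
Put P5 (454 kg) in truck 4; 46 kg remain.
Put P6 (377 kg) in truck 5; 123 kg remain.
Put P7 (413 kg) in truck 6; 87 kg remain.
Put P8 (440 kg) in truck 7; 60 kg remain.
Put P9 (184 kg) in truck 1; 42 kg remain.
Put P10 (177 kg) in truck 8; 323 kg remain.
Final trucks: [64,210,184] [491] [406] [454] [377] [413] [440] [177].

8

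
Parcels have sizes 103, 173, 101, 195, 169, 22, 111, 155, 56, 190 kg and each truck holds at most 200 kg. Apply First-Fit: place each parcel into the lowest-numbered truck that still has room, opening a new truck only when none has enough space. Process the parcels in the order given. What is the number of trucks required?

103 kg → truck 1 (remaining 97 kg)
173 kg → truck 2 (remaining 27 kg)
101 kg → truck 3 (remaining 99 kg)
195 kg → truck 4 (remaining 5 kg)
169 kg → truck 5 (remaining 31 kg)
22 kg → truck 1 (remaining 75 kg)
111 kg → truck 6 (remaining 89 kg)
155 kg → truck 7 (remaining 45 kg)
56 kg → truck 1 (remaining 19 kg)
190 kg → truck 8 (remaining 10 kg)
Final trucks: [103,22,56] [173] [101] [195] [169] [111] [155] [190].

8 trucks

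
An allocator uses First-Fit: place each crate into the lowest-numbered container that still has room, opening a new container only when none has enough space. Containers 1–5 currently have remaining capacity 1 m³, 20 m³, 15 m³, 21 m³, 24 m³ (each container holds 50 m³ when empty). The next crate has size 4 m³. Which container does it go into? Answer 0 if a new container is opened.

2

Containers with room: container 2 (20 m³), container 3 (15 m³), container 4 (21 m³), container 5 (24 m³).
The first with room is container 2.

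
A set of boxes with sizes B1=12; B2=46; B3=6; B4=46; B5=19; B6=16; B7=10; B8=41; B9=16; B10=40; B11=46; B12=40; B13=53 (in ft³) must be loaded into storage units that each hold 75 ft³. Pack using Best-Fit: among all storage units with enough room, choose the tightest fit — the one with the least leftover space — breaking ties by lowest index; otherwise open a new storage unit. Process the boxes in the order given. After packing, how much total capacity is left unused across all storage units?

134

Put B1 (12 ft³) in storage unit 1; 63 ft³ remain.
Put B2 (46 ft³) in storage unit 1; 17 ft³ remain.
Put B3 (6 ft³) in storage unit 1; 11 ft³ remain.
Put B4 (46 ft³) in storage unit 2; 29 ft³ remain.
Put B5 (19 ft³) in storage unit 2; 10 ft³ remain.
Put B6 (16 ft³) in storage unit 3; 59 ft³ remain.
Put B7 (10 ft³) in storage unit 2; 0 ft³ remain.
Put B8 (41 ft³) in storage unit 3; 18 ft³ remain.
Put B9 (16 ft³) in storage unit 3; 2 ft³ remain.
Put B10 (40 ft³) in storage unit 4; 35 ft³ remain.
Put B11 (46 ft³) in storage unit 5; 29 ft³ remain.
Put B12 (40 ft³) in storage unit 6; 35 ft³ remain.
Put B13 (53 ft³) in storage unit 7; 22 ft³ remain.
7 storage units × 75 ft³ = 525 ft³; used 391 ft³; unused 134 ft³.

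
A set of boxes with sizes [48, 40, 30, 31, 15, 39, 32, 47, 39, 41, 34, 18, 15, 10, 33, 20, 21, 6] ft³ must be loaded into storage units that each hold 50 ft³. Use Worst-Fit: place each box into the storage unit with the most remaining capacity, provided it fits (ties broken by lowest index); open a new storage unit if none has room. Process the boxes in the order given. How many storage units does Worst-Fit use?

48 ft³ → storage unit 1 (remaining 2 ft³)
40 ft³ → storage unit 2 (remaining 10 ft³)
30 ft³ → storage unit 3 (remaining 20 ft³)
31 ft³ → storage unit 4 (remaining 19 ft³)
15 ft³ → storage unit 3 (remaining 5 ft³)
39 ft³ → storage unit 5 (remaining 11 ft³)
32 ft³ → storage unit 6 (remaining 18 ft³)
47 ft³ → storage unit 7 (remaining 3 ft³)
39 ft³ → storage unit 8 (remaining 11 ft³)
41 ft³ → storage unit 9 (remaining 9 ft³)
34 ft³ → storage unit 10 (remaining 16 ft³)
18 ft³ → storage unit 4 (remaining 1 ft³)
15 ft³ → storage unit 6 (remaining 3 ft³)
10 ft³ → storage unit 10 (remaining 6 ft³)
33 ft³ → storage unit 11 (remaining 17 ft³)
20 ft³ → storage unit 12 (remaining 30 ft³)
21 ft³ → storage unit 12 (remaining 9 ft³)
6 ft³ → storage unit 11 (remaining 11 ft³)

12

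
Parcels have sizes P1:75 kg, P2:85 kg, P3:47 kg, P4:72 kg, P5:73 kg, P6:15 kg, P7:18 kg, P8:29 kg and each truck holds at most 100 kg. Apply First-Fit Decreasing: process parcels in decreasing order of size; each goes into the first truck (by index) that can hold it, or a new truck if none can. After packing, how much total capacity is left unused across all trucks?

86

Sorted descending: 85, 75, 73, 72, 47, 29, 18, 15.
Put 85 kg in truck 1; 15 kg remain.
Put 75 kg in truck 2; 25 kg remain.
Put 73 kg in truck 3; 27 kg remain.
Put 72 kg in truck 4; 28 kg remain.
Put 47 kg in truck 5; 53 kg remain.
Put 29 kg in truck 5; 24 kg remain.
Put 18 kg in truck 2; 7 kg remain.
Put 15 kg in truck 1; 0 kg remain.
5 trucks × 100 kg = 500 kg; used 414 kg; unused 86 kg.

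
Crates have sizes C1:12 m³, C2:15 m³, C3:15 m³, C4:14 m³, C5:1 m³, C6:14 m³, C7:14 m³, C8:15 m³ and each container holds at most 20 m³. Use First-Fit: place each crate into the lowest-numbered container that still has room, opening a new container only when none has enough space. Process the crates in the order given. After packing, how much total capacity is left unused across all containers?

40

Put C1 (12 m³) in container 1; 8 m³ remain.
Put C2 (15 m³) in container 2; 5 m³ remain.
Put C3 (15 m³) in container 3; 5 m³ remain.
Put C4 (14 m³) in container 4; 6 m³ remain.
Put C5 (1 m³) in container 1; 7 m³ remain.
Put C6 (14 m³) in container 5; 6 m³ remain.
Put C7 (14 m³) in container 6; 6 m³ remain.
Put C8 (15 m³) in container 7; 5 m³ remain.
7 containers × 20 m³ = 140 m³; used 100 m³; unused 40 m³.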